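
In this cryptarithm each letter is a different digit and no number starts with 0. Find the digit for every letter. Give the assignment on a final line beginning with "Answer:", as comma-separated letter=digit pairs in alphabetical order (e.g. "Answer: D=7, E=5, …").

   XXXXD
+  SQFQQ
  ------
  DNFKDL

Step 1. [col 1: D + Q ≡ L (mod 10)] Q=4 is one option consistent with column 1 (D + Q ≡ L (mod 10), carry-in 0) — take it, so Q=4.
Step 2. [col 1: D + Q ≡ L (mod 10)] D=1 is one option consistent with column 1 (D + Q ≡ L (mod 10), carry-in 0) — take it ⇒ D=1.
Step 3. [col 1: D + Q ≡ L (mod 10)] in column 1 we have D+Q≡L with carry-in 0; given D=1, Q=4 and digits 1,4 already taken and all letters distinct, that pins L to 5 ⇒ L=5.
Step 4. [col 2: X + Q ≡ D (mod 10)] in column 2 we have X+Q≡D with carry-in 0; given Q=4, D=1 and digits 1,4,5 already taken and all letters distinct, that pins X to 7 ⇒ X=7.
Step 5. [col 3: X + F ≡ K (mod 10)] column 3 (X + F ≡ K (mod 10), carry-in 1) doesn't pin K yet; pick K=0 and continue ⇒ K=0.
Step 6. [col 3: X + F ≡ K (mod 10)] column 3 reads X+F+carry(1)=K with X=7, K=0; with digits 0,1,4,5,7 already taken and all letters distinct, the only value for F is 2 ⇒ F=2.
Step 7. [col 5: X + S ≡ N (mod 10)] column 5 reads X+S+carry(1)=N with X=7; with digits 0,1,2,4,5,7 already taken and all letters distinct, the only value for S is 8, so S=8.
Step 8. [col 5: X + S ≡ N (mod 10)] column 5 reads X+S+carry(1)=N with X=7, S=8; with digits 0,1,2,4,5,7,8 already taken and all letters distinct, the only value for N is 6, so N=6.

Answer: D=1, F=2, K=0, L=5, N=6, Q=4, S=8, X=7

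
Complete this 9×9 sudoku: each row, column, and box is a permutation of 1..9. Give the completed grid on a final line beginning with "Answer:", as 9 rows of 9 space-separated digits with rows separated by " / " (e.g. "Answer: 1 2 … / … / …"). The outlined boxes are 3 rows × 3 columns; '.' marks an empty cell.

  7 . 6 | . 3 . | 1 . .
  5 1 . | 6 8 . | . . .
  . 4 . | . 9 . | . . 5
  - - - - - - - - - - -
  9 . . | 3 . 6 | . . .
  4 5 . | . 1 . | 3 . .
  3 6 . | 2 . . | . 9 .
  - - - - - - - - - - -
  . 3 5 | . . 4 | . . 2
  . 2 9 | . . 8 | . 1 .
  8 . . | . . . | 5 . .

Step 1. [r9c2∈{7}] nothing but 7 survives at r9c2. So r9c2=7.
Step 2. [r4c2∈{8}] r4c2's peers cover all but 8. So r4c2=8.
Step 3. [r8c9∈{3,4,6,7}] across row 8, 3 lands solely at r8c9 ⇒ r8c9=3.
Step 4. [r8c7∈{4,6,7}] row 8 places 4 nowhere but r8c7 ⇒ r8c7=4.
Step 5. [r9c8∈{6}] r9c8 is down to just 6 ⇒ r9c8=6.
Step 6. [r3c1∈{2}] r3c1's peers cover all but 2, so r3c1=2.
Step 7. [r9c9∈{9}] r9c9 is down to just 9, so r9c9=9.
Step 8. [r4c8∈{2,4,5,7}] r4c8 is the only open cell in col 8 admitting 5. So r4c8=5.
Step 9. [r5c4∈{7,8,9}] in col 4, 8 fits only at r5c4. So r5c4=8.
Step 10. [r9c4∈{1}] r9c4's peers cover all but 1 ⇒ r9c4=1.
Step 11. [r3c4∈{7}] r3c4 has the single candidate 7, so r3c4=7.
Step 12. [r8c5∈{5,6,7}] 7 has one home in row 8: r8c5, so r8c5=7.
Step 13. [r2c6∈{2}] r2c6's peers cover all but 2. So r2c6=2.
Step 14. [r1c4∈{4,5}] across col 4, 4 lands solely at r1c4 ⇒ r1c4=4.
Step 15. [r1c9∈{8}] nothing but 8 survives at r1c9, so r1c9=8.
Step 16. [r2c8∈{3,4,7}] 4 has one home in col 8: r2c8. So r2c8=4.
Step 17. [r2c9∈{7}] nothing but 7 survives at r2c9, so r2c9=7.
Step 18. [r4c7∈{2,7}] 2 has one home in col 7: r4c7 ⇒ r4c7=2.
Step 19. [r5c8∈{7}] r5c8's peers cover all but 7 ⇒ r5c8=7.
Step 20. [r6c5∈{4,5}] col 5 places 5 nowhere but r6c5, so r6c5=5.
Step 21. [r4c3∈{1,7}] in row 4, 7 fits only at r4c3 ⇒ r4c3=7.
Step 22. [r6c9∈{1,4}] r6c9 is the only open cell in row 6 admitting 4, so r6c9=4.
Step 23. [r3c3∈{3,8}] r3c3 is the only open cell in row 3 admitting 8 ⇒ r3c3=8.
Step 24. [r7c8∈{8}] only 8 remains possible at r7c8. So r7c8=8.
Step 25. [r7c5∈{6}] r7c5 has the single candidate 6, so r7c5=6.
Step 26. [r9c5∈{2}] r9c5 has the single candidate 2. So r9c5=2.
Step 27. [r5c9∈{6}] r5c9's peers cover all but 6 ⇒ r5c9=6.
Step 28. [r1c2∈{9}] r1c2 is down to just 9. So r1c2=9.
Step 29. [r3c6∈{1}] r3c6's peers cover all but 1. So r3c6=1.
Step 30. [r8c1∈{6}] nothing but 6 survives at r8c1, so r8c1=6.
Step 31. [r5c3∈{2}] r5c3's peers cover all but 2, so r5c3=2.
Step 32. [r4c9∈{1}] only 1 remains possible at r4c9 ⇒ r4c9=1.
Step 33. [r7c4∈{9}] r7c4 is down to just 9. So r7c4=9.
Step 34. [r6c6∈{7}] r6c6 has the single candidate 7 ⇒ r6c6=7.
Step 35. [r7c1∈{1}] r7c1's peers cover all but 1 ⇒ r7c1=1.
Step 36. [r2c3∈{3}] r2c3 is down to just 3, so r2c3=3.
Step 37. [r4c5∈{4}] nothing but 4 survives at r4c5, so r4c5=4.
Step 38. [r9c3∈{4}] r9c3 is down to just 4. So r9c3=4.
Step 39. [r7c7∈{7}] r7c7's peers cover all but 7, so r7c7=7.
Step 40. [r9c6∈{3}] r9c6 has the single candidate 3, so r9c6=3.
Step 41. [r5c6∈{9}] only 9 remains possible at r5c6. So r5c6=9.
Step 42. [r1c6∈{5}] r1c6's peers cover all but 5. So r1c6=5.
Step 43. [r8c4∈{5}] r8c4's peers cover all but 5, so r8c4=5.
Step 44. [r6c7∈{8}] nothing but 8 survives at r6c7. So r6c7=8.
Step 45. [r1c8∈{2}] only 2 remains possible at r1c8. So r1c8=2.
Step 46. [r2c7∈{9}] r2c7's peers cover all but 9 ⇒ r2c7=9.
Step 47. [r6c3∈{1}] r6c3 has the single candidate 1 ⇒ r6c3=1.
Step 48. [r3c7∈{6}] only 6 remains possible at r3c7. So r3c7=6.
Step 49. [r3c8∈{3}] only 3 remains possible at r3c8 ⇒ r3c8=3.

Answer: 7 9 6 4 3 5 1 2 8 / 5 1 3 6 8 2 9 4 7 / 2 4 8 7 9 1 6 3 5 / 9 8 7 3 4 6 2 5 1 / 4 5 2 8 1 9 3 7 6 / 3 6 1 2 5 7 8 9 4 / 1 3 5 9 6 4 7 8 2 / 6 2 9 5 7 8 4 1 3 / 8 7 4 1 2 3 5 6 9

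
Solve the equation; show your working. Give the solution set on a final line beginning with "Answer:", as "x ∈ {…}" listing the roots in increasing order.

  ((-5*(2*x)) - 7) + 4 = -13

Step 1. [((-5*(2*x)) - 7) + 4 = -13] the outer +4 inverts by subtracting 4. So sub: (-5*(2*x)) - 7 = -17.
Step 2. [(-5*(2*x)) - 7 = -17] 7 comes off first (add 7), so sub: -5*(2*x) = -10.
Step 3. [-5*(2*x) = -10] -5 out front; divide by -5, so div: 2*x = 2.
Step 4. [2*x = 2] 2·(inner) — divide through by 2. So div: x = 1.

Answer: x ∈ {1}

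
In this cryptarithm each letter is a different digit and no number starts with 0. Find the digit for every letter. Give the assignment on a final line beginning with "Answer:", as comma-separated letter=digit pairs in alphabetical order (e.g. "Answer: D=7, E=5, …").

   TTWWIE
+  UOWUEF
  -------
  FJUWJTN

Step 1. [col 1: E + F ≡ N (mod 10)] column 1 (E + F ≡ N (mod 10), carry-in 0) doesn't pin F yet; pick F=1 and continue. So F=1.
Step 2. [col 1: E + F ≡ N (mod 10)] column 1 (E + F ≡ N (mod 10), carry-in 0) doesn't pin E yet; pick E=6 and continue. So E=6.
Step 3. [col 1: E + F ≡ N (mod 10)] in column 1 we have E+F≡N with carry-in 0; given E=6, F=1 and digits 1,6 already taken and all letters distinct, that pins N to 7 ⇒ N=7.
Step 4. [col 2: I + E ≡ T (mod 10)] column 2 (I + E ≡ T (mod 10), carry-in 0) doesn't pin T yet; pick T=8 and continue. So T=8.
Step 5. [col 2: I + E ≡ T (mod 10)] from column 2 (E=6, T=8, carry-in 0, digits 1,6,7,8 already taken and all letters distinct): I must equal 2, so I=2.
Step 6. [col 3: W + U ≡ J (mod 10)] W=9 is one option consistent with column 3 (W + U ≡ J (mod 10), carry-in 0) — take it. So W=9.
Step 7. [col 3: W + U ≡ J (mod 10)] several values work for J in column 3 (W + U ≡ J (mod 10), carry-in 0); try J=3 ⇒ J=3.
Step 8. [col 3: W + U ≡ J (mod 10)] from column 3 (W=9, J=3, carry-in 0, digits 1,2,3,6,7,8,9 already taken and all letters distinct): U must equal 4, so U=4.
Step 9. [col 5: T + O ≡ U (mod 10)] from column 5 (T=8, U=4, carry-in 1, digits 1,2,3,4,6,7,8,9 already taken and all letters distinct): O must equal 5 ⇒ O=5.

Answer: E=6, F=1, I=2, J=3, N=7, O=5, T=8, U=4, W=9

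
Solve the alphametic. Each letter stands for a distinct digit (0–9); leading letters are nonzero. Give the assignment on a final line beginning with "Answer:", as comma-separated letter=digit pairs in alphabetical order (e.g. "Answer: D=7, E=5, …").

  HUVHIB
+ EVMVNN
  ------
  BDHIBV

Step 1. [col 1: B + N ≡ V (mod 10)] column 1 (B + N ≡ V (mod 10), carry-in 0) doesn't pin N yet; pick N=4 and continue, so N=4.
Step 2. [col 1: B + N ≡ V (mod 10)] several values work for B in column 1 (B + N ≡ V (mod 10), carry-in 0); try B=8, so B=8.
Step 3. [col 1: B + N ≡ V (mod 10)] from column 1 (B=8, N=4, carry-in 0, digits 4,8 already taken and all letters distinct): V must equal 2. So V=2.
Step 4. [col 2: I + N ≡ B (mod 10)] in column 2 we have I+N≡B with carry-in 1; given N=4, B=8 and digits 2,4,8 already taken and all letters distinct, that pins I to 3, so I=3.
Step 5. [col 3: H + V ≡ I (mod 10)] in column 3 we have H+V≡I with carry-in 0; given V=2, I=3 and digits 2,3,4,8 already taken and all letters distinct, that pins H to 1. So H=1.
Step 6. [col 4: V + M ≡ H (mod 10)] column 4: given V=2, H=1, carry-in 0, and digits 1,2,3,4,8 already taken and all letters distinct, V+M≡H (mod 10) forces M=9, so M=9.
Step 7. [col 5: U + V ≡ D (mod 10)] in column 5 we have U+V≡D with carry-in 1; given V=2 and digits 1,2,3,4,8,9 already taken and all letters distinct, that pins U to 7 ⇒ U=7.
Step 8. [col 5: U + V ≡ D (mod 10)] column 5: given U=7, V=2, carry-in 1, and digits 1,2,3,4,7,8,9 already taken and all letters distinct, U+V≡D (mod 10) forces D=0, so D=0.
Step 9. [col 6: H + E ≡ B (mod 10)] in column 6 we have H+E≡B with carry-in 1; given H=1, B=8 and digits 0,1,2,3,4,7,8,9 already taken and all letters distinct, that pins E to 6. So E=6.

Answer: B=8, D=0, E=6, H=1, I=3, M=9, N=4, U=7, V=2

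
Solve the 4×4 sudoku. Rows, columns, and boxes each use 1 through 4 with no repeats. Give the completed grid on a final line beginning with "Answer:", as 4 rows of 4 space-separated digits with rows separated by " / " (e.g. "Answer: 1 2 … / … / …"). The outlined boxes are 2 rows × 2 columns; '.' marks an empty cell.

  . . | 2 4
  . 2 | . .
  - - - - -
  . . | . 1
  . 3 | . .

Step 1. [r4c1∈{1,2,4}] row 4 places 1 nowhere but r4c1. So r4c1=1.
Step 2. [r2c1∈{3,4}] 4 has one home in row 2: r2c1 ⇒ r2c1=4.
Step 3. [r3c3∈{3,4}] r3c3 is the only open cell in row 3 admitting 3. So r3c3=3.
Step 4. [r4c3∈{4}] r4c3's peers cover all but 4. So r4c3=4.
Step 5. [r2c3∈{1}] r2c3 has the single candidate 1. So r2c3=1.
Step 6. [r1c1∈{3}] only 3 remains possible at r1c1, so r1c1=3.
Step 7. [r4c4∈{2}] only 2 remains possible at r4c4 ⇒ r4c4=2.
Step 8. [r2c4∈{3}] r2c4 has the single candidate 3, so r2c4=3.
Step 9. [r3c1∈{2}] r3c1's peers cover all but 2 ⇒ r3c1=2.
Step 10. [r1c2∈{1}] r1c2 has the single candidate 1. So r1c2=1.
Step 11. [r3c2∈{4}] r3c2's peers cover all but 4. So r3c2=4.

Answer: 3 1 2 4 / 4 2 1 3 / 2 4 3 1 / 1 3 4 2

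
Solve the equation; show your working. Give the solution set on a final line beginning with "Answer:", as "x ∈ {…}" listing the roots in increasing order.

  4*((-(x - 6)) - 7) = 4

Step 1. [4*((-(x - 6)) - 7) = 4] leading coefficient 4: divide by 4 ⇒ div: (-(x - 6)) - 7 = 1.
Step 2. [(-(x - 6)) - 7 = 1] -7 is outermost — add 7 both sides. So sub: -(x - 6) = 8.
Step 3. [-(x - 6) = 8] leading − — multiply by −1, so neg: x - 6 = -8.
Step 4. [x - 6 = -8] peel the -6: add 6 from each side, so sub: x = -2.

Answer: x ∈ {-2}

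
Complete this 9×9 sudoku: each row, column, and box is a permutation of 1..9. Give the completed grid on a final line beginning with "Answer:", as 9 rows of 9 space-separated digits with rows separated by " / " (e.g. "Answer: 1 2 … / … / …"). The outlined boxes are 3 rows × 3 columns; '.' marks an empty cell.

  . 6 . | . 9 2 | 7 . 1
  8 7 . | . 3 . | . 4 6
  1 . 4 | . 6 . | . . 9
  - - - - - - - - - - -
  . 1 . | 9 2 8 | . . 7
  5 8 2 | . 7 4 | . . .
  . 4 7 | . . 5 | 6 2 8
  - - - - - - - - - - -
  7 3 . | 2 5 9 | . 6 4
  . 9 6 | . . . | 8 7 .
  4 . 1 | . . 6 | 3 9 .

Step 1. [r3c8∈{3,5,8}] in row 3, 3 fits only at r3c8, so r3c8=3.
Step 2. [r3c4∈{5,7,8}] r3c4 is the only open cell in row 3 admitting 8 ⇒ r3c4=8.
Step 3. [r3c2∈{2,5}] 2 has one home in box 1: r3c2 ⇒ r3c2=2.
Step 4. [r3c7∈{5}] r3c7 has the single candidate 5 ⇒ r3c7=5.
Step 5. [r1c1∈{3}] r1c1's peers cover all but 3, so r1c1=3.
Step 6. [r6c4∈{1,3}] 3 has one home in row 6: r6c4, so r6c4=3.
Step 7. [r9c9∈{2,5}] in row 9, 2 fits only at r9c9, so r9c9=2.
Step 8. [r8c5∈{1,4}] r8c5 is the only open cell in col 5 admitting 4 ⇒ r8c5=4.
Step 9. [r8c4∈{1}] r8c4's peers cover all but 1. So r8c4=1.
Step 10. [r1c3∈{5}] only 5 remains possible at r1c3, so r1c3=5.
Step 11. [r5c8∈{1}] r5c8's peers cover all but 1 ⇒ r5c8=1.
Step 12. [r9c2∈{5}] r9c2 is down to just 5, so r9c2=5.
Step 13. [r3c6∈{7}] r3c6 has the single candidate 7. So r3c6=7.
Step 14. [r2c3∈{9}] r2c3 is down to just 9 ⇒ r2c3=9.
Step 15. [r1c4∈{4}] r1c4 has the single candidate 4, so r1c4=4.
Step 16. [r6c1∈{9}] only 9 remains possible at r6c1, so r6c1=9.
Step 17. [r5c9∈{3}] only 3 remains possible at r5c9. So r5c9=3.
Step 18. [r4c7∈{4}] nothing but 4 survives at r4c7. So r4c7=4.
Step 19. [r9c5∈{8}] r9c5's peers cover all but 8, so r9c5=8.
Step 20. [r2c4∈{5}] r2c4's peers cover all but 5. So r2c4=5.
Step 21. [r2c7∈{2}] r2c7 has the single candidate 2. So r2c7=2.
Step 22. [r4c3∈{3}] nothing but 3 survives at r4c3 ⇒ r4c3=3.
Step 23. [r2c6∈{1}] r2c6 is down to just 1, so r2c6=1.
Step 24. [r5c7∈{9}] r5c7 is down to just 9. So r5c7=9.
Step 25. [r4c1∈{6}] only 6 remains possible at r4c1, so r4c1=6.
Step 26. [r1c8∈{8}] nothing but 8 survives at r1c8. So r1c8=8.
Step 27. [r5c4∈{6}] r5c4 is down to just 6. So r5c4=6.
Step 28. [r6c5∈{1}] nothing but 1 survives at r6c5, so r6c5=1.
Step 29. [r7c7∈{1}] r7c7's peers cover all but 1, so r7c7=1.
Step 30. [r8c6∈{3}] nothing but 3 survives at r8c6, so r8c6=3.
Step 31. [r8c1∈{2}] r8c1's peers cover all but 2, so r8c1=2.
Step 32. [r8c9∈{5}] r8c9's peers cover all but 5, so r8c9=5.
Step 33. [r9c4∈{7}] r9c4's peers cover all but 7. So r9c4=7.
Step 34. [r7c3∈{8}] r7c3 has the single candidate 8. So r7c3=8.
Step 35. [r4c8∈{5}] r4c8 is down to just 5. So r4c8=5.

Answer: 3 6 5 4 9 2 7 8 1 / 8 7 9 5 3 1 2 4 6 / 1 2 4 8 6 7 5 3 9 / 6 1 3 9 2 8 4 5 7 / 5 8 2 6 7 4 9 1 3 / 9 4 7 3 1 5 6 2 8 / 7 3 8 2 5 9 1 6 4 / 2 9 6 1 4 3 8 7 5 / 4 5 1 7 8 6 3 9 2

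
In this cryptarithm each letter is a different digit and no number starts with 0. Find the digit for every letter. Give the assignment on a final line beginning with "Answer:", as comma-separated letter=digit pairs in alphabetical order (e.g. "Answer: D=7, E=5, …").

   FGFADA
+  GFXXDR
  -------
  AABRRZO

Step 1. [col 1: A + R ≡ O (mod 10)] several values work for O in column 1 (A + R ≡ O (mod 10), carry-in 0); try O=6. So O=6.
Step 2. [col 1: A + R ≡ O (mod 10)] no forcing yet in column 1 (carry-in 0); A=1 is free and consistent — try it, so A=1.
Step 3. [col 1: A + R ≡ O (mod 10)] from column 1 (A=1, O=6, carry-in 0, digits 1,6 already taken and all letters distinct): R must equal 5, so R=5.
Step 4. [col 2: D + D ≡ Z (mod 10)] no forcing yet in column 2 (carry-in 0); Z=4 is free and consistent — try it ⇒ Z=4.
Step 5. [col 2: D + D ≡ Z (mod 10)] no forcing yet in column 2 (carry-in 0); D=7 is free and consistent — try it ⇒ D=7.
Step 6. [col 3: A + X ≡ R (mod 10)] column 3 reads A+X+carry(1)=R with A=1, R=5; with digits 1,4,5,6,7 already taken and all letters distinct, the only value for X is 3, so X=3.
Step 7. [col 4: F + X ≡ R (mod 10)] from column 4 (X=3, R=5, carry-in 0, digits 1,3,4,5,6,7 already taken and all letters distinct): F must equal 2, so F=2.
Step 8. [col 5: G + F ≡ B (mod 10)] column 5 reads G+F+carry(0)=B with F=2; with digits 1,2,3,4,5,6,7 already taken and all letters distinct, the only value for B is 0 ⇒ B=0.
Step 9. [col 5: G + F ≡ B (mod 10)] in column 5 we have G+F≡B with carry-in 0; given F=2, B=0 and digits 0,1,2,3,4,5,6,7 already taken and all letters distinct, that pins G to 8. So G=8.

Answer: A=1, B=0, D=7, F=2, G=8, O=6, R=5, X=3, Z=4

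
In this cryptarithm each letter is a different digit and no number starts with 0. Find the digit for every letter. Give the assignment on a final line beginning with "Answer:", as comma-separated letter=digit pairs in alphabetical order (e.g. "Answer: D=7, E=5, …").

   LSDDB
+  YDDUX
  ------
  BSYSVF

Step 1. [col 1: B + X ≡ F (mod 10)] B=1 is one option consistent with column 1 (B + X ≡ F (mod 10), carry-in 0) — take it, so B=1.
Step 2. [col 1: B + X ≡ F (mod 10)] several values work for F in column 1 (B + X ≡ F (mod 10), carry-in 0); try F=9. So F=9.
Step 3. [col 1: B + X ≡ F (mod 10)] column 1: given B=1, F=9, carry-in 0, and digits 1,9 already taken and all letters distinct, B+X≡F (mod 10) forces X=8 ⇒ X=8.
Step 4. [col 2: D + U ≡ V (mod 10)] several values work for D in column 2 (D + U ≡ V (mod 10), carry-in 0); try D=5 ⇒ D=5.
Step 5. [col 2: D + U ≡ V (mod 10)] column 2 (D + U ≡ V (mod 10), carry-in 0) doesn't pin U yet; pick U=2 and continue, so U=2.
Step 6. [col 2: D + U ≡ V (mod 10)] in column 2 we have D+U≡V with carry-in 0; given D=5, U=2 and digits 1,2,5,8,9 already taken and all letters distinct, that pins V to 7, so V=7.
Step 7. [col 3: D + D ≡ S (mod 10)] in column 3 we have D+D≡S with carry-in 0; given D=5 and digits 1,2,5,7,8,9 already taken and all letters distinct, that pins S to 0 ⇒ S=0.
Step 8. [col 4: S + D ≡ Y (mod 10)] from column 4 (S=0, D=5, carry-in 1, digits 0,1,2,5,7,8,9 already taken and all letters distinct): Y must equal 6, so Y=6.
Step 9. [col 5: L + Y ≡ S (mod 10)] from column 5 (Y=6, S=0, carry-in 0, digits 0,1,2,5,6,7,8,9 already taken and all letters distinct): L must equal 4 ⇒ L=4.

Answer: B=1, D=5, F=9, L=4, S=0, U=2, V=7, X=8, Y=6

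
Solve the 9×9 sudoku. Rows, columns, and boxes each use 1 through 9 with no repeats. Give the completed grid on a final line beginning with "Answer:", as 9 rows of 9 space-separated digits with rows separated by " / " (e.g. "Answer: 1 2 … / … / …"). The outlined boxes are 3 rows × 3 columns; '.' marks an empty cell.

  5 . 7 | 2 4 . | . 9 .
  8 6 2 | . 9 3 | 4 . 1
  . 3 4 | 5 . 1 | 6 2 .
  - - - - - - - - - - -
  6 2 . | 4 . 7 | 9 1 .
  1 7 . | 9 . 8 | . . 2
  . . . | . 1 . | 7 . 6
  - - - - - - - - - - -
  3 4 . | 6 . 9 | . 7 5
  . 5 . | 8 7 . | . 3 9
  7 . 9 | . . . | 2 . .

Step 1. [r5c7∈{3,5}] 5 has one home in col 7: r5c7, so r5c7=5.
Step 2. [r4c9∈{3,8}] r4c9 is the only open cell in box 6 admitting 3, so r4c9=3.
Step 3. [r6c8∈{4,8}] box 6 places 8 nowhere but r6c8, so r6c8=8.
Step 4. [r4c5∈{5}] r4c5 has the single candidate 5, so r4c5=5.
Step 5. [r6c4∈{3}] nothing but 3 survives at r6c4 ⇒ r6c4=3.
Step 6. [r9c2∈{1,8}] 8 has one home in col 2: r9c2 ⇒ r9c2=8.
Step 7. [r9c9∈{4}] only 4 remains possible at r9c9. So r9c9=4.
Step 8. [r7c3∈{1}] r7c3 has the single candidate 1. So r7c3=1.
Step 9. [r1c9∈{8}] r1c9's peers cover all but 8 ⇒ r1c9=8.
Step 10. [r7c5∈{2}] r7c5 is down to just 2. So r7c5=2.
Step 11. [r6c2∈{9}] nothing but 9 survives at r6c2, so r6c2=9.
Step 12. [r4c3∈{8}] nothing but 8 survives at r4c3. So r4c3=8.
Step 13. [r6c1∈{4}] r6c1 is down to just 4, so r6c1=4.
Step 14. [r9c6∈{5}] r9c6's peers cover all but 5, so r9c6=5.
Step 15. [r8c6∈{4}] r8c6's peers cover all but 4. So r8c6=4.
Step 16. [r5c5∈{6}] r5c5 has the single candidate 6 ⇒ r5c5=6.
Step 17. [r3c1∈{9}] r3c1's peers cover all but 9. So r3c1=9.
Step 18. [r6c6∈{2}] r6c6 has the single candidate 2, so r6c6=2.
Step 19. [r3c5∈{8}] nothing but 8 survives at r3c5 ⇒ r3c5=8.
Step 20. [r5c8∈{4}] r5c8 has the single candidate 4. So r5c8=4.
Step 21. [r8c1∈{2}] r8c1 has the single candidate 2, so r8c1=2.
Step 22. [r1c2∈{1}] nothing but 1 survives at r1c2 ⇒ r1c2=1.
Step 23. [r6c3∈{5}] r6c3 is down to just 5, so r6c3=5.
Step 24. [r1c6∈{6}] only 6 remains possible at r1c6 ⇒ r1c6=6.
Step 25. [r2c8∈{5}] r2c8 has the single candidate 5. So r2c8=5.
Step 26. [r3c9∈{7}] nothing but 7 survives at r3c9, so r3c9=7.
Step 27. [r8c7∈{1}] nothing but 1 survives at r8c7 ⇒ r8c7=1.
Step 28. [r9c5∈{3}] r9c5's peers cover all but 3, so r9c5=3.
Step 29. [r9c8∈{6}] only 6 remains possible at r9c8, so r9c8=6.
Step 30. [r9c4∈{1}] r9c4's peers cover all but 1, so r9c4=1.
Step 31. [r5c3∈{3}] r5c3 has the single candidate 3 ⇒ r5c3=3.
Step 32. [r2c4∈{7}] r2c4 is down to just 7. So r2c4=7.
Step 33. [r8c3∈{6}] r8c3's peers cover all but 6 ⇒ r8c3=6.
Step 34. [r7c7∈{8}] r7c7 is down to just 8, so r7c7=8.
Step 35. [r1c7∈{3}] nothing but 3 survives at r1c7, so r1c7=3.

Answer: 5 1 7 2 4 6 3 9 8 / 8 6 2 7 9 3 4 5 1 / 9 3 4 5 8 1 6 2 7 / 6 2 8 4 5 7 9 1 3 / 1 7 3 9 6 8 5 4 2 / 4 9 5 3 1 2 7 8 6 / 3 4 1 6 2 9 8 7 5 / 2 5 6 8 7 4 1 3 9 / 7 8 9 1 3 5 2 6 4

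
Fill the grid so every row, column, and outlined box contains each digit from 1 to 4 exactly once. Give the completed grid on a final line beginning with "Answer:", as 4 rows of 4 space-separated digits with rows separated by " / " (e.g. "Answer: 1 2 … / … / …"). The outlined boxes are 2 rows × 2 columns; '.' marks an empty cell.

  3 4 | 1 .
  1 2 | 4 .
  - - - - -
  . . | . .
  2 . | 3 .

Step 1. [r4c4∈{1,4}] r4c4 is the only open cell in row 4 admitting 4 ⇒ r4c4=4.
Step 2. [r3c4∈{1,2}] across col 4, 1 lands solely at r3c4. So r3c4=1.
Step 3. [r3c1∈{4}] only 4 remains possible at r3c1. So r3c1=4.
Step 4. [r4c2∈{1}] r4c2's peers cover all but 1 ⇒ r4c2=1.
Step 5. [r3c2∈{3}] r3c2 is down to just 3 ⇒ r3c2=3.
Step 6. [r2c4∈{3}] only 3 remains possible at r2c4, so r2c4=3.
Step 7. [r1c4∈{2}] nothing but 2 survives at r1c4. So r1c4=2.
Step 8. [r3c3∈{2}] nothing but 2 survives at r3c3 ⇒ r3c3=2.

Answer: 3 4 1 2 / 1 2 4 3 / 4 3 2 1 / 2 1 3 4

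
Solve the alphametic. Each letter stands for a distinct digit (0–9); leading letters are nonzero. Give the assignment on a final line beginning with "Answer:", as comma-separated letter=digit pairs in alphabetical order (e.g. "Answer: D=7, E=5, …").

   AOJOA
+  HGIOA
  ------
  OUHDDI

Step 1. [col 1: A + A ≡ I (mod 10)] column 1 (A + A ≡ I (mod 10), carry-in 0) doesn't pin A yet; pick A=7 and continue ⇒ A=7.
Step 2. [col 1: A + A ≡ I (mod 10)] in column 1 we have A+A≡I with carry-in 0; given A=7 and digits 7 already taken and all letters distinct, that pins I to 4. So I=4.
Step 3. [col 2: O + O ≡ D (mod 10)] D=3 is one option consistent with column 2 (O + O ≡ D (mod 10), carry-in 1) — take it, so D=3.
Step 4. [col 2: O + O ≡ D (mod 10)] column 2 (O + O ≡ D (mod 10), carry-in 1) doesn't pin O yet; pick O=1 and continue, so O=1.
Step 5. [col 3: J + I ≡ D (mod 10)] in column 3 we have J+I≡D with carry-in 0; given I=4, D=3 and digits 1,3,4,7 already taken and all letters distinct, that pins J to 9. So J=9.
Step 6. [col 4: O + G ≡ H (mod 10)] G=6 is one option consistent with column 4 (O + G ≡ H (mod 10), carry-in 1) — take it ⇒ G=6.
Step 7. [col 4: O + G ≡ H (mod 10)] column 4: given O=1, G=6, carry-in 1, and digits 1,3,4,6,7,9 already taken and all letters distinct, O+G≡H (mod 10) forces H=8 ⇒ H=8.
Step 8. [col 5: A + H ≡ U (mod 10)] column 5 reads A+H+carry(0)=U with A=7, H=8; with digits 1,3,4,6,7,8,9 already taken and all letters distinct, the only value for U is 5. So U=5.

Answer: A=7, D=3, G=6, H=8, I=4, J=9, O=1, U=5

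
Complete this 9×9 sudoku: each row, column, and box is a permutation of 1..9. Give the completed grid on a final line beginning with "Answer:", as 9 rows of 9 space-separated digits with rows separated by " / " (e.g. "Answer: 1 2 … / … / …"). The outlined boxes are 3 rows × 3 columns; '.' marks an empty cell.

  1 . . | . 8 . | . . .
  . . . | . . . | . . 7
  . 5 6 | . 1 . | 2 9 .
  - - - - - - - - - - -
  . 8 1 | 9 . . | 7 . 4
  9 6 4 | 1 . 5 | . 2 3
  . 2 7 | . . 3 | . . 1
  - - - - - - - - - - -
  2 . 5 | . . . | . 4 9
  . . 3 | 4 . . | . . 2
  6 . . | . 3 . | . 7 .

Step 1. [r1c9∈{5,6}] 6 has one home in col 9: r1c9 ⇒ r1c9=6.
Step 2. [r5c7∈{8}] r5c7's peers cover all but 8. So r5c7=8.
Step 3. [r9c9∈{5,8}] r9c9 is the only open cell in col 9 admitting 5 ⇒ r9c9=5.
Step 4. [r9c7∈{1}] r9c7 has the single candidate 1. So r9c7=1.
Step 5. [r8c7∈{6}] r8c7 has the single candidate 6, so r8c7=6.
Step 6. [r2c8∈{1,3,5,8}] 1 has one home in row 2: r2c8, so r2c8=1.
Step 7. [r1c8∈{3,5}] in col 8, 3 fits only at r1c8 ⇒ r1c8=3.
Step 8. [r2c2∈{3,4,9}] r2c2 is the only open cell in col 2 admitting 3 ⇒ r2c2=3.
Step 9. [r6c4∈{6,8}] row 6 places 8 nowhere but r6c4, so r6c4=8.
Step 10. [r7c6∈{1,6,7,8}] row 7 places 8 nowhere but r7c6, so r7c6=8.
Step 11. [r8c6∈{1,7,9}] r8c6 is the only open cell in col 6 admitting 1. So r8c6=1.
Step 12. [r8c5∈{5,7,9}] in row 8, 5 fits only at r8c5, so r8c5=5.
Step 13. [r2c5∈{2,4,6,9}] r2c5 is the only open cell in col 5 admitting 9 ⇒ r2c5=9.
Step 14. [r8c2∈{7,9}] r8c2 is the only open cell in row 8 admitting 9. So r8c2=9.
Step 15. [r8c1∈{7,8}] 7 has one home in row 8: r8c1. So r8c1=7.
Step 16. [r9c4∈{2}] r9c4 is down to just 2 ⇒ r9c4=2.
Step 17. [r1c2∈{4,7}] 7 has one home in col 2: r1c2, so r1c2=7.
Step 18. [r6c1∈{5}] r6c1 has the single candidate 5, so r6c1=5.
Step 19. [r3c6∈{4,7}] 7 has one home in col 6: r3c6 ⇒ r3c6=7.
Step 20. [r1c4∈{5}] r1c4 has the single candidate 5, so r1c4=5.
Step 21. [r7c4∈{6,7}] r7c4 is the only open cell in col 4 admitting 7, so r7c4=7.
Step 22. [r6c8∈{6}] r6c8 has the single candidate 6 ⇒ r6c8=6.
Step 23. [r3c1∈{4,8}] r3c1 is the only open cell in row 3 admitting 4 ⇒ r3c1=4.
Step 24. [r1c7∈{4}] r1c7's peers cover all but 4 ⇒ r1c7=4.
Step 25. [r1c6∈{2}] r1c6's peers cover all but 2 ⇒ r1c6=2.
Step 26. [r4c6∈{6}] r4c6 has the single candidate 6 ⇒ r4c6=6.
Step 27. [r9c3∈{8}] r9c3 has the single candidate 8. So r9c3=8.
Step 28. [r8c8∈{8}] r8c8 is down to just 8. So r8c8=8.
Step 29. [r6c7∈{9}] only 9 remains possible at r6c7, so r6c7=9.
Step 30. [r2c3∈{2}] r2c3 has the single candidate 2, so r2c3=2.
Step 31. [r3c9∈{8}] r3c9 has the single candidate 8. So r3c9=8.
Step 32. [r2c4∈{6}] nothing but 6 survives at r2c4, so r2c4=6.
Step 33. [r9c2∈{4}] r9c2 is down to just 4 ⇒ r9c2=4.
Step 34. [r9c6∈{9}] r9c6's peers cover all but 9. So r9c6=9.
Step 35. [r7c2∈{1}] r7c2 has the single candidate 1, so r7c2=1.
Step 36. [r4c1∈{3}] only 3 remains possible at r4c1, so r4c1=3.
Step 37. [r2c6∈{4}] r2c6's peers cover all but 4 ⇒ r2c6=4.
Step 38. [r1c3∈{9}] only 9 remains possible at r1c3 ⇒ r1c3=9.
Step 39. [r3c4∈{3}] nothing but 3 survives at r3c4. So r3c4=3.
Step 40. [r7c7∈{3}] nothing but 3 survives at r7c7 ⇒ r7c7=3.
Step 41. [r4c5∈{2}] r4c5's peers cover all but 2. So r4c5=2.
Step 42. [r2c7∈{5}] only 5 remains possible at r2c7. So r2c7=5.
Step 43. [r6c5∈{4}] only 4 remains possible at r6c5, so r6c5=4.
Step 44. [r4c8∈{5}] only 5 remains possible at r4c8. So r4c8=5.
Step 45. [r2c1∈{8}] r2c1 is down to just 8. So r2c1=8.
Step 46. [r5c5∈{7}] only 7 remains possible at r5c5 ⇒ r5c5=7.
Step 47. [r7c5∈{6}] r7c5's peers cover all but 6, so r7c5=6.

Answer: 1 7 9 5 8 2 4 3 6 / 8 3 2 6 9 4 5 1 7 / 4 5 6 3 1 7 2 9 8 / 3 8 1 9 2 6 7 5 4 / 9 6 4 1 7 5 8 2 3 / 5 2 7 8 4 3 9 6 1 / 2 1 5 7 6 8 3 4 9 / 7 9 3 4 5 1 6 8 2 / 6 4 8 2 3 9 1 7 5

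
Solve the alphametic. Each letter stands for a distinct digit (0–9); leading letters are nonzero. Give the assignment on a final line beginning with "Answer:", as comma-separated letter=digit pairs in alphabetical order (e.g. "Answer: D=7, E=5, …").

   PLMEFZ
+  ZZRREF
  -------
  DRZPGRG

Step 1. [col 1: Z + F ≡ G (mod 10)] no forcing yet in column 1 (carry-in 0); F=2 is free and consistent — try it, so F=2.
Step 2. [col 1: Z + F ≡ G (mod 10)] several values work for G in column 1 (Z + F ≡ G (mod 10), carry-in 0); try G=8, so G=8.
Step 3. [col 1: Z + F ≡ G (mod 10)] column 1: given F=2, G=8, carry-in 0, and digits 2,8 already taken and all letters distinct, Z+F≡G (mod 10) forces Z=6, so Z=6.
Step 4. [D] D is the leading digit of a 7-digit sum of two 6-digit numbers; the final carry is exactly 1 ⇒ D=1.
Step 5. [col 2: F + E ≡ R (mod 10)] no forcing yet in column 2 (carry-in 0); R=5 is free and consistent — try it, so R=5.
Step 6. [col 2: F + E ≡ R (mod 10)] column 2 reads F+E+carry(0)=R with F=2, R=5; with digits 1,2,5,6,8 already taken and all letters distinct, the only value for E is 3. So E=3.
Step 7. [col 4: M + R ≡ P (mod 10)] column 4 (M + R ≡ P (mod 10), carry-in 0) doesn't pin M yet; pick M=4 and continue. So M=4.
Step 8. [col 4: M + R ≡ P (mod 10)] column 4 reads M+R+carry(0)=P with M=4, R=5; with digits 1,2,3,4,5,6,8 already taken and all letters distinct, the only value for P is 9. So P=9.
Step 9. [col 5: L + Z ≡ Z (mod 10)] in column 5 we have L+Z≡Z with carry-in 0; given Z=6 and digits 1,2,3,4,5,6,8,9 already taken and all letters distinct, that pins L to 0. So L=0.

Answer: D=1, E=3, F=2, G=8, L=0, M=4, P=9, R=5, Z=6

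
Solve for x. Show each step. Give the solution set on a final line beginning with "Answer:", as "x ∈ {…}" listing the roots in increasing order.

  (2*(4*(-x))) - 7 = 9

Step 1. [(2*(4*(-x))) - 7 = 9] peel the -7: add 7 from each side. So sub: 2*(4*(-x)) = 16.
Step 2. [2*(4*(-x)) = 16] 2·(inner) — divide through by 2 ⇒ div: 4*(-x) = 8.
Step 3. [4*(-x) = 8] divide by the outer 4. So div: -x = 2.
Step 4. [-x = 2] LHS negated; negate both sides. So neg: x = -2.

Answer: x ∈ {-2}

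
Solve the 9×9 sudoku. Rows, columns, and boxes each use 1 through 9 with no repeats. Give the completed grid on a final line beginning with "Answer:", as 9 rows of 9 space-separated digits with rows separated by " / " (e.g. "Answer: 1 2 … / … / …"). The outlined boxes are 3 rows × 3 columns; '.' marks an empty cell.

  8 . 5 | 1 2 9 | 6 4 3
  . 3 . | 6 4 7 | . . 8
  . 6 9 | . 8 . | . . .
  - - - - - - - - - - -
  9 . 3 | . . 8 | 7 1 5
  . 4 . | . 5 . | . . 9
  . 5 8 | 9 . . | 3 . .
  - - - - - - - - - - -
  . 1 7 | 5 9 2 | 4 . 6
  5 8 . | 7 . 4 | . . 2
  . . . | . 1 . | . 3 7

Step 1. [r5c1∈{1,2,6,7}] row 5 places 7 nowhere but r5c1. So r5c1=7.
Step 2. [r9c6∈{6}] r9c6 is down to just 6 ⇒ r9c6=6.
Step 3. [r6c1∈{1,2,6}] in col 1, 6 fits only at r6c1. So r6c1=6.
Step 4. [r9c7∈{5,8,9}] in row 9, 5 fits only at r9c7. So r9c7=5.
Step 5. [r6c8∈{2}] nothing but 2 survives at r6c8. So r6c8=2.
Step 6. [r3c9∈{1}] r3c9's peers cover all but 1 ⇒ r3c9=1.
Step 7. [r5c3∈{1,2}] in box 4, 1 fits only at r5c3, so r5c3=1.
Step 8. [r2c3∈{2}] r2c3 has the single candidate 2, so r2c3=2.
Step 9. [r5c6∈{3}] r5c6 has the single candidate 3. So r5c6=3.
Step 10. [r2c7∈{9}] r2c7 is down to just 9. So r2c7=9.
Step 11. [r9c1∈{2,4}] r9c1 is the only open cell in col 1 admitting 2 ⇒ r9c1=2.
Step 12. [r4c2∈{2}] nothing but 2 survives at r4c2 ⇒ r4c2=2.
Step 13. [r2c8∈{5}] r2c8 has the single candidate 5 ⇒ r2c8=5.
Step 14. [r5c7∈{8}] r5c7 is down to just 8 ⇒ r5c7=8.
Step 15. [r6c5∈{7}] only 7 remains possible at r6c5. So r6c5=7.
Step 16. [r9c3∈{4}] only 4 remains possible at r9c3. So r9c3=4.
Step 17. [r3c7∈{2}] nothing but 2 survives at r3c7, so r3c7=2.
Step 18. [r3c6∈{5}] nothing but 5 survives at r3c6, so r3c6=5.
Step 19. [r3c8∈{7}] r3c8's peers cover all but 7 ⇒ r3c8=7.
Step 20. [r3c1∈{4}] r3c1 is down to just 4. So r3c1=4.
Step 21. [r7c8∈{8}] only 8 remains possible at r7c8. So r7c8=8.
Step 22. [r9c2∈{9}] only 9 remains possible at r9c2 ⇒ r9c2=9.
Step 23. [r8c7∈{1}] nothing but 1 survives at r8c7, so r8c7=1.
Step 24. [r7c1∈{3}] only 3 remains possible at r7c1 ⇒ r7c1=3.
Step 25. [r4c5∈{6}] r4c5's peers cover all but 6 ⇒ r4c5=6.
Step 26. [r6c6∈{1}] r6c6 has the single candidate 1 ⇒ r6c6=1.
Step 27. [r1c2∈{7}] only 7 remains possible at r1c2, so r1c2=7.
Step 28. [r2c1∈{1}] only 1 remains possible at r2c1 ⇒ r2c1=1.
Step 29. [r4c4∈{4}] r4c4 has the single candidate 4. So r4c4=4.
Step 30. [r8c5∈{3}] r8c5 has the single candidate 3, so r8c5=3.
Step 31. [r6c9∈{4}] r6c9's peers cover all but 4. So r6c9=4.
Step 32. [r3c4∈{3}] r3c4 has the single candidate 3. So r3c4=3.
Step 33. [r5c8∈{6}] r5c8's peers cover all but 6, so r5c8=6.
Step 34. [r8c8∈{9}] r8c8 has the single candidate 9, so r8c8=9.
Step 35. [r5c4∈{2}] r5c4 is down to just 2 ⇒ r5c4=2.
Step 36. [r8c3∈{6}] r8c3 has the single candidate 6 ⇒ r8c3=6.
Step 37. [r9c4∈{8}] only 8 remains possible at r9c4. So r9c4=8.

Answer: 8 7 5 1 2 9 6 4 3 / 1 3 2 6 4 7 9 5 8 / 4 6 9 3 8 5 2 7 1 / 9 2 3 4 6 8 7 1 5 / 7 4 1 2 5 3 8 6 9 / 6 5 8 9 7 1 3 2 4 / 3 1 7 5 9 2 4 8 6 / 5 8 6 7 3 4 1 9 2 / 2 9 4 8 1 6 5 3 7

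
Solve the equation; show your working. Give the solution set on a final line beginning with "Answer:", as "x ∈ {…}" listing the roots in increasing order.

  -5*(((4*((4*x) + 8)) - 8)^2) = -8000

Step 1. [-5*(((4*((4*x) + 8)) - 8)^2) = -8000] divide by the outer -5. So div: ((4*((4*x) + 8)) - 8)^2 = 1600.
Step 2. [((4*((4*x) + 8)) - 8)^2 = 1600] 1600 ≥ 0, LHS is (·)² — take ±√. So sqrt: (4*((4*x) + 8)) - 8 = 40 or -40.
Step 3. [(4*((4*x) + 8)) - 8 = 40 or -40] peel the -8: add 8 from each side ⇒ sub: 4*((4*x) + 8) = 48 or -32.
Step 4. [4*((4*x) + 8) = 48 or -32] LHS = 4·(…); ÷4 both sides ⇒ div: (4*x) + 8 = 12 or -8.
Step 5. [(4*x) + 8 = 12 or -8] 4 divides every term; factor it out ⇒ factor: x + 2 = 3 or -2.
Step 6. [x + 2 = 3 or -2] peel the +2: subtract 2 from each side, so sub: x = 1 or -4.

Answer: x ∈ {-4, 1}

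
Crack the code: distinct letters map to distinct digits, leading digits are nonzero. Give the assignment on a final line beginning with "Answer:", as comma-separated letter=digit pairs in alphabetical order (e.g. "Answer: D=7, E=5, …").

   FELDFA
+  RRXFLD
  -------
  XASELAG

Step 1. [col 1: A + D ≡ G (mod 10)] A=2 is one option consistent with column 1 (A + D ≡ G (mod 10), carry-in 0) — take it. So A=2.
Step 2. [X] adding two 6-digit numbers gives at most 6+1 digits, and here it does — X is that final carry and must be 1. So X=1.
Step 3. [col 1: A + D ≡ G (mod 10)] column 1 (A + D ≡ G (mod 10), carry-in 0) doesn't pin G yet; pick G=5 and continue ⇒ G=5.
Step 4. [col 1: A + D ≡ G (mod 10)] from column 1 (A=2, G=5, carry-in 0, digits 1,2,5 already taken and all letters distinct): D must equal 3 ⇒ D=3.
Step 5. [col 2: F + L ≡ A (mod 10)] F=4 is one option consistent with column 2 (F + L ≡ A (mod 10), carry-in 0) — take it, so F=4.
Step 6. [col 2: F + L ≡ A (mod 10)] in column 2 we have F+L≡A with carry-in 0; given F=4, A=2 and digits 1,2,3,4,5 already taken and all letters distinct, that pins L to 8, so L=8.
Step 7. [col 4: L + X ≡ E (mod 10)] column 4 reads L+X+carry(0)=E with L=8, X=1; with digits 1,2,3,4,5,8 already taken and all letters distinct, the only value for E is 9 ⇒ E=9.
Step 8. [col 5: E + R ≡ S (mod 10)] column 5: given E=9, carry-in 0, and digits 1,2,3,4,5,8,9 already taken and all letters distinct, E+R≡S (mod 10) forces R=7, so R=7.
Step 9. [col 5: E + R ≡ S (mod 10)] column 5 reads E+R+carry(0)=S with E=9, R=7; with digits 1,2,3,4,5,7,8,9 already taken and all letters distinct, the only value for S is 6 ⇒ S=6.

Answer: A=2, D=3, E=9, F=4, G=5, L=8, R=7, S=6, X=1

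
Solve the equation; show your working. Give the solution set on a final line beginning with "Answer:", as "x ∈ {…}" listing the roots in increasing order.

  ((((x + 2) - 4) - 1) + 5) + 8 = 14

Step 1. [((((x + 2) - 4) - 1) + 5) + 8 = 14] peel the +8: subtract 8 from each side. So sub: (((x + 2) - 4) - 1) + 5 = 6.
Step 2. [(((x + 2) - 4) - 1) + 5 = 6] +5 is outermost — subtract 5 both sides. So sub: ((x + 2) - 4) - 1 = 1.
Step 3. [((x + 2) - 4) - 1 = 1] add 1: x sits inside (… - 1). So sub: (x + 2) - 4 = 2.
Step 4. [(x + 2) - 4 = 2] the outer -4 inverts by adding 4, so sub: x + 2 = 6.
Step 5. [x + 2 = 6] 2 comes off first (subtract 2), so sub: x = 4.

Answer: x ∈ {4}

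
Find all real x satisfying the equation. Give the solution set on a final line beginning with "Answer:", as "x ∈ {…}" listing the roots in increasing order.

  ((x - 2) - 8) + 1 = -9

Step 1. [((x - 2) - 8) + 1 = -9] the outer +1 inverts by subtracting 1. So sub: (x - 2) - 8 = -10.
Step 2. [(x - 2) - 8 = -10] 8 comes off first (add 8), so sub: x - 2 = -2.
Step 3. [x - 2 = -2] peel the -2: add 2 from each side ⇒ sub: x = 0.

Answer: x ∈ {0}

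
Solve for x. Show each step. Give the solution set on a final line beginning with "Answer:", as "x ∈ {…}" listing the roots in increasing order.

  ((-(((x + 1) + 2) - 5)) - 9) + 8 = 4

Step 1. [((-(((x + 1) + 2) - 5)) - 9) + 8 = 4] peel the +8: subtract 8 from each side ⇒ sub: (-(((x + 1) + 2) - 5)) - 9 = -4.
Step 2. [(-(((x + 1) + 2) - 5)) - 9 = -4] 9 comes off first (add 9), so sub: -(((x + 1) + 2) - 5) = 5.
Step 3. [-(((x + 1) + 2) - 5) = 5] flip signs both sides, so neg: ((x + 1) + 2) - 5 = -5.
Step 4. [((x + 1) + 2) - 5 = -5] -5 is outermost — add 5 both sides ⇒ sub: (x + 1) + 2 = 0.
Step 5. [(x + 1) + 2 = 0] subtract 2: x sits inside (… + 2) ⇒ sub: x + 1 = -2.
Step 6. [x + 1 = -2] +1 is outermost — subtract 1 both sides ⇒ sub: x = -3.

Answer: x ∈ {-3}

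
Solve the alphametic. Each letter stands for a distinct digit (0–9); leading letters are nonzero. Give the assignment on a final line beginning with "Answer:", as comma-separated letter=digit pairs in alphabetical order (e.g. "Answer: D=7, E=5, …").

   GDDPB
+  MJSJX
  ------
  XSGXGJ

Step 1. [col 1: B + X ≡ J (mod 10)] several values work for B in column 1 (B + X ≡ J (mod 10), carry-in 0); try B=2, so B=2.
Step 2. [col 1: B + X ≡ J (mod 10)] column 1 (B + X ≡ J (mod 10), carry-in 0) doesn't pin X yet; pick X=1 and continue, so X=1.
Step 3. [col 1: B + X ≡ J (mod 10)] from column 1 (B=2, X=1, carry-in 0, digits 1,2 already taken and all letters distinct): J must equal 3. So J=3.
Step 4. [col 2: P + J ≡ G (mod 10)] G=8 is one option consistent with column 2 (P + J ≡ G (mod 10), carry-in 0) — take it, so G=8.
Step 5. [col 2: P + J ≡ G (mod 10)] from column 2 (J=3, G=8, carry-in 0, digits 1,2,3,8 already taken and all letters distinct): P must equal 5, so P=5.
Step 6. [col 3: D + S ≡ X (mod 10)] several values work for D in column 3 (D + S ≡ X (mod 10), carry-in 0); try D=4 ⇒ D=4.
Step 7. [col 3: D + S ≡ X (mod 10)] column 3: given D=4, X=1, carry-in 0, and digits 1,2,3,4,5,8 already taken and all letters distinct, D+S≡X (mod 10) forces S=7. So S=7.
Step 8. [col 5: G + M ≡ S (mod 10)] column 5 reads G+M+carry(0)=S with G=8, S=7; with digits 1,2,3,4,5,7,8 already taken and all letters distinct, the only value for M is 9 ⇒ M=9.

Answer: B=2, D=4, G=8, J=3, M=9, P=5, S=7, X=1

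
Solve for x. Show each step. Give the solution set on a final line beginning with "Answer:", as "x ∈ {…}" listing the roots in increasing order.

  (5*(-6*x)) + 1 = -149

Step 1. [(5*(-6*x)) + 1 = -149] subtract 1: x sits inside (… + 1) ⇒ sub: 5*(-6*x) = -150.
Step 2. [5*(-6*x) = -150] LHS = 5·(…); ÷5 both sides ⇒ div: -6*x = -30.
Step 3. [-6*x = -30] leading coefficient -6: divide by -6 ⇒ div: x = 5.

Answer: x ∈ {5}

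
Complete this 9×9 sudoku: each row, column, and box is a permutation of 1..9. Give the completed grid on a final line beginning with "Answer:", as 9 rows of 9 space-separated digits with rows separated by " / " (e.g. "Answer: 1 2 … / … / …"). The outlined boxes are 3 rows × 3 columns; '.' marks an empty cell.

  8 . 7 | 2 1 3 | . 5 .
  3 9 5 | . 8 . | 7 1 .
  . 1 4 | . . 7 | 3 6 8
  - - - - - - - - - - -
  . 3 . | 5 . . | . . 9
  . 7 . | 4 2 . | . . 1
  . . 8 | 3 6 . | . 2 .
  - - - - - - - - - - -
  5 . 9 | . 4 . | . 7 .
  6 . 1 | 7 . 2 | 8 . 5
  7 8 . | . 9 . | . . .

Step 1. [r7c9∈{2,3,6}] across row 7, 3 lands solely at r7c9. So r7c9=3.
Step 2. [r9c9∈{2,4,6}] col 9 places 6 nowhere but r9c9, so r9c9=6.
Step 3. [r9c4∈{1}] nothing but 1 survives at r9c4, so r9c4=1.
Step 4. [r1c9∈{4}] only 4 remains possible at r1c9. So r1c9=4.
Step 5. [r9c8∈{4}] r9c8's peers cover all but 4 ⇒ r9c8=4.
Step 6. [r5c1∈{9}] nothing but 9 survives at r5c1, so r5c1=9.
Step 7. [r5c6∈{8}] r5c6 is down to just 8 ⇒ r5c6=8.
Step 8. [r5c7∈{5,6}] in row 5, 5 fits only at r5c7. So r5c7=5.
Step 9. [r6c7∈{4}] only 4 remains possible at r6c7 ⇒ r6c7=4.
Step 10. [r4c6∈{1}] only 1 remains possible at r4c6. So r4c6=1.
Step 11. [r7c6∈{6}] r7c6 has the single candidate 6 ⇒ r7c6=6.
Step 12. [r9c7∈{2}] nothing but 2 survives at r9c7. So r9c7=2.
Step 13. [r4c3∈{2,6}] r4c3 is the only open cell in col 3 admitting 2. So r4c3=2.
Step 14. [r1c2∈{6}] r1c2's peers cover all but 6. So r1c2=6.
Step 15. [r9c6∈{5}] nothing but 5 survives at r9c6 ⇒ r9c6=5.
Step 16. [r3c5∈{5}] nothing but 5 survives at r3c5. So r3c5=5.
Step 17. [r4c5∈{7}] r4c5 is down to just 7 ⇒ r4c5=7.
Step 18. [r1c7∈{9}] r1c7 is down to just 9. So r1c7=9.
Step 19. [r5c8∈{3}] nothing but 3 survives at r5c8, so r5c8=3.
Step 20. [r4c8∈{8}] r4c8 is down to just 8, so r4c8=8.
Step 21. [r7c7∈{1}] only 1 remains possible at r7c7 ⇒ r7c7=1.
Step 22. [r6c9∈{7}] only 7 remains possible at r6c9 ⇒ r6c9=7.
Step 23. [r3c1∈{2}] nothing but 2 survives at r3c1, so r3c1=2.
Step 24. [r9c3∈{3}] r9c3 is down to just 3, so r9c3=3.
Step 25. [r7c2∈{2}] r7c2's peers cover all but 2 ⇒ r7c2=2.
Step 26. [r8c5∈{3}] r8c5 has the single candidate 3. So r8c5=3.
Step 27. [r4c1∈{4}] r4c1's peers cover all but 4 ⇒ r4c1=4.
Step 28. [r8c8∈{9}] nothing but 9 survives at r8c8. So r8c8=9.
Step 29. [r6c1∈{1}] r6c1 has the single candidate 1 ⇒ r6c1=1.
Step 30. [r3c4∈{9}] r3c4 has the single candidate 9, so r3c4=9.
Step 31. [r5c3∈{6}] r5c3's peers cover all but 6, so r5c3=6.
Step 32. [r7c4∈{8}] r7c4's peers cover all but 8 ⇒ r7c4=8.
Step 33. [r8c2∈{4}] r8c2's peers cover all but 4, so r8c2=4.
Step 34. [r6c6∈{9}] only 9 remains possible at r6c6. So r6c6=9.
Step 35. [r6c2∈{5}] nothing but 5 survives at r6c2, so r6c2=5.
Step 36. [r4c7∈{6}] nothing but 6 survives at r4c7, so r4c7=6.
Step 37. [r2c6∈{4}] only 4 remains possible at r2c6. So r2c6=4.
Step 38. [r2c9∈{2}] only 2 remains possible at r2c9 ⇒ r2c9=2.
Step 39. [r2c4∈{6}] nothing but 6 survives at r2c4, so r2c4=6.

Answer: 8 6 7 2 1 3 9 5 4 / 3 9 5 6 8 4 7 1 2 / 2 1 4 9 5 7 3 6 8 / 4 3 2 5 7 1 6 8 9 / 9 7 6 4 2 8 5 3 1 / 1 5 8 3 6 9 4 2 7 / 5 2 9 8 4 6 1 7 3 / 6 4 1 7 3 2 8 9 5 / 7 8 3 1 9 5 2 4 6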